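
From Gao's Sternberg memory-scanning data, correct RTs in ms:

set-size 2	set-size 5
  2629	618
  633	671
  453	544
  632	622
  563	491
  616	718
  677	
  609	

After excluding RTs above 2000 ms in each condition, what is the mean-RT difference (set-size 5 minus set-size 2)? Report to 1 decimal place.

set-size 2: exclude 2629
M(set-size 2) = 4183/7 = 597.571
M(set-size 5) = 3664/6 = 610.667
Difference = 610.667 − 597.571 = 13.095 ms

13.1 ms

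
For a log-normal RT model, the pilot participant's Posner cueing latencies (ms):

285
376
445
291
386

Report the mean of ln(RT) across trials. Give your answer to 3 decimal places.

5.862

ln(RT): 5.6525, 5.9296, 6.0981, 5.6733, 5.9558
Σ ln(RT) = 29.3093
Mean = 29.3093/5 = 5.86186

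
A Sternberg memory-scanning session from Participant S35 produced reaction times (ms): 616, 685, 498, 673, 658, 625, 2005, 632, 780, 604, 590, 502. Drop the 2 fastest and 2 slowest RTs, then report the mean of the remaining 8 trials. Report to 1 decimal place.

635.4 ms

Sorted: 498, 502, 590, 604, 616, 625, 632, 658, 673, 685, 780, 2005
Drop lowest 2 (498, 502) and highest 2 (780, 2005)
Remaining (n=8): Σ = 5083, mean = 5083/8 = 635.375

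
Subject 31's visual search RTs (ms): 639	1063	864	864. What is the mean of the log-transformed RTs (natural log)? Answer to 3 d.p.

6.738

ln(RT): 6.4599, 6.9689, 6.7616, 6.7616
Σ ln(RT) = 26.9519
Mean = 26.9519/4 = 6.73798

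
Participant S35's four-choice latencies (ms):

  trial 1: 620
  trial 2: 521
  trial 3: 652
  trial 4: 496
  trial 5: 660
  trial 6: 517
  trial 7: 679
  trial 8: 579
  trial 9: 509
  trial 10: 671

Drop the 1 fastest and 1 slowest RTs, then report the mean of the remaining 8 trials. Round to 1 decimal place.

Sorted: 496, 509, 517, 521, 579, 620, 652, 660, 671, 679
Drop lowest 1 (496) and highest 1 (679)
Remaining (n=8): Σ = 4729, mean = 4729/8 = 591.125

591.1 ms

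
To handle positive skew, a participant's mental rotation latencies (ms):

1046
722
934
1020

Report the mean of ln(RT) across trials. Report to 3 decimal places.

ln(RT): 6.9527, 6.5820, 6.8395, 6.9276
Σ ln(RT) = 27.3018
Mean = 27.3018/4 = 6.82545

6.825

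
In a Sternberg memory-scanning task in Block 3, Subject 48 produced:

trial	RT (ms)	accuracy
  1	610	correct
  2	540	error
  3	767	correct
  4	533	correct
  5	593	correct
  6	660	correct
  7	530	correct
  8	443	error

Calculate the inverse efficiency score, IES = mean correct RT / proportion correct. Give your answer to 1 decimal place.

Correct trials (n=6): 610, 767, 533, 593, 660, 530
Mean correct RT = 3693/6 = 615.5000 ms
Proportion correct = 6/8
IES = 615.5000 / (6/8) = 820.667 ms

820.7 ms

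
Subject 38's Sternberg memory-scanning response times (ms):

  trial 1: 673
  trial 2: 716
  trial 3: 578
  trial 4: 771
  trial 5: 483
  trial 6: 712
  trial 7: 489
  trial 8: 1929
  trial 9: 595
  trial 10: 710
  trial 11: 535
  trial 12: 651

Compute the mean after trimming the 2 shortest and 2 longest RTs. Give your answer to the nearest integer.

Sorted: 483, 489, 535, 578, 595, 651, 673, 710, 712, 716, 771, 1929
Drop lowest 2 (483, 489) and highest 2 (771, 1929)
Remaining (n=8): Σ = 5170, mean = 5170/8 = 646.250

646 ms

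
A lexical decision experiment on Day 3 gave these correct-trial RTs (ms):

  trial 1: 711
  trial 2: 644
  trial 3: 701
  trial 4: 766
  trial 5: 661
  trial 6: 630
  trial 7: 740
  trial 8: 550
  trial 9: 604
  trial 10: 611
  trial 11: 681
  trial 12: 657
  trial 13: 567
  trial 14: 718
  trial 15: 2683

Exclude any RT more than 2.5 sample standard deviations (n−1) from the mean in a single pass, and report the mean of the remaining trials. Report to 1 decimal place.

n = 15, ΣRT = 11924, M = 794.933
Σ(x−M)² = 3872598.93; s = √(3872598.93/14) = 525.941
Cutoffs: 794.933 ± 2.5·525.941 → [-519.9, 2109.8]
Outside: 2683 → excluded.
Retained (n=14): Σ = 9241, mean = 9241/14 = 660.071

660.1 ms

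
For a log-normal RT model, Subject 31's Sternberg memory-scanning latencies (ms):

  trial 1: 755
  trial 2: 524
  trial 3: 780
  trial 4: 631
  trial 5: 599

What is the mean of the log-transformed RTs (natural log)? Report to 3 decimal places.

6.478

ln(RT): 6.6267, 6.2615, 6.6593, 6.4473, 6.3953
Σ ln(RT) = 32.3901
Mean = 32.3901/5 = 6.47801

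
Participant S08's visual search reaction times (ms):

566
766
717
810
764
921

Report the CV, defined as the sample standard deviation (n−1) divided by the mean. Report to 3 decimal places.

0.154

n = 6, Σ = 4544, M = 757.3333
Σ(x−M)² = 67915.333; s = √(67915.333/5) = 116.5464
CV = 116.5464 / 757.3333 = 0.15389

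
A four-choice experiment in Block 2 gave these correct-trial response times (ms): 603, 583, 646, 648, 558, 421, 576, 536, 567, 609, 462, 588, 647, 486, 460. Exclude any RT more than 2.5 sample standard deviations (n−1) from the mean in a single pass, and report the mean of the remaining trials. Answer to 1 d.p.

559.3 ms

n = 15, ΣRT = 8390, M = 559.333
Σ(x−M)² = 73551.33; s = √(73551.33/14) = 72.482
Cutoffs: 559.333 ± 2.5·72.482 → [378.1, 740.5]
No RTs fall outside the cutoffs; all 15 retained. Mean = 8390/15 = 559.333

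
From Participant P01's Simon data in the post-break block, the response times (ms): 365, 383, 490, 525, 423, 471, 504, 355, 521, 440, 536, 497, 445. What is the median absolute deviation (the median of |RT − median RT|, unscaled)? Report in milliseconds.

48 ms

Sorted: 355, 365, 383, 423, 440, 445, 471, 490, 497, 504, 521, 525, 536 → median = 471
|x − 471|: 106, 88, 19, 54, 48, 0, 33, 116, 50, 31, 65, 26, 26
Sorted deviations: 0, 19, 26, 26, 31, 33, 48, 50, 54, 65, 88, 106, 116 → MAD = 48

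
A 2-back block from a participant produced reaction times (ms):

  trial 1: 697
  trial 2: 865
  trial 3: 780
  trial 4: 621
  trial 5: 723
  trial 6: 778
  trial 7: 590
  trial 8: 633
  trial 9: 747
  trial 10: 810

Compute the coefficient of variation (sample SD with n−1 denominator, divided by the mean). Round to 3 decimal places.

0.123

n = 10, Σ = 7244, M = 724.4000
Σ(x−M)² = 71432.400; s = √(71432.400/9) = 89.0895
CV = 89.0895 / 724.4000 = 0.12298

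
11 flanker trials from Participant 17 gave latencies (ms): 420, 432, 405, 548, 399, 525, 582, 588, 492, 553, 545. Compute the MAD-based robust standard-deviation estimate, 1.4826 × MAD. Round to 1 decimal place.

Sorted: 399, 405, 420, 432, 492, 525, 545, 548, 553, 582, 588 → median = 525
|x − 525| sorted: 0, 20, 23, 28, 33, 57, 63, 93, 105, 120, 126 → MAD = 57
Robust SD ≈ 1.4826 × 57 = 84.508

84.5 ms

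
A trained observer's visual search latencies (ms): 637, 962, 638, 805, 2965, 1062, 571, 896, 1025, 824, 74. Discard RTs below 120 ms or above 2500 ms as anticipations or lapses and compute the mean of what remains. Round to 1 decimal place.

Excluded: 74, 2965
Retained (n=9): Σ = 7420
Mean = 7420/9 = 824.4444

824.4 ms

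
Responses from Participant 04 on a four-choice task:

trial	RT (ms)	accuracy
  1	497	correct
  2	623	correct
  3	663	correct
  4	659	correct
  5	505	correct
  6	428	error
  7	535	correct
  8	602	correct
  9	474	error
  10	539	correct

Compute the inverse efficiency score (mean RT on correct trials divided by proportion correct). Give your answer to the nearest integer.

722 ms

Correct trials (n=8): 497, 623, 663, 659, 505, 535, 602, 539
Mean correct RT = 4623/8 = 577.8750 ms
Proportion correct = 8/10
IES = 577.8750 / (8/10) = 722.344 ms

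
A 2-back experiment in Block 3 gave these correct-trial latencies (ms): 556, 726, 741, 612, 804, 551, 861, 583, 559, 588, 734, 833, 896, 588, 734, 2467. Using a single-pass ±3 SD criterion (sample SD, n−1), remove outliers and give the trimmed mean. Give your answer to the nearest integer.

n = 16, ΣRT = 12833, M = 802.062
Σ(x−M)² = 3162470.94; s = √(3162470.94/15) = 459.164
Cutoffs: 802.062 ± 3·459.164 → [-575.4, 2179.6]
Outside: 2467 → excluded.
Retained (n=15): Σ = 10366, mean = 10366/15 = 691.067

691 ms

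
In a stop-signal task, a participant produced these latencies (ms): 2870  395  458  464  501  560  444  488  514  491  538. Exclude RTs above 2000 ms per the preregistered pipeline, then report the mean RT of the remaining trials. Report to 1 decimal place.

485.3 ms

Excluded: 2870
Retained (n=10): Σ = 4853
Mean = 4853/10 = 485.3000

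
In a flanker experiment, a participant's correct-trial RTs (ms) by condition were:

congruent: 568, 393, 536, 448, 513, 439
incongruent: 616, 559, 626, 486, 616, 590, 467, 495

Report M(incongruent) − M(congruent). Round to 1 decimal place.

74.0 ms

M(congruent) = 2897/6 = 482.833
M(incongruent) = 4455/8 = 556.875
Difference = 556.875 − 482.833 = 74.042 ms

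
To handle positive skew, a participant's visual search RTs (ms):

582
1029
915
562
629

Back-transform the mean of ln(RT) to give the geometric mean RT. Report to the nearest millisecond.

ln(RT): 6.3665, 6.9363, 6.8189, 6.3315, 6.4441
Mean ln(RT) = 32.8974/5 = 6.57947
Geometric mean = exp(6.57947) = 720.16 ms

720 ms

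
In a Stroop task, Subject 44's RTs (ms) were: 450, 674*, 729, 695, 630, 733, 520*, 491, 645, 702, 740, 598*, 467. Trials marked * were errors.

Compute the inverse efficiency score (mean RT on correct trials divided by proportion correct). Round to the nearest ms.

Correct trials (n=10): 450, 729, 695, 630, 733, 491, 645, 702, 740, 467
Mean correct RT = 6282/10 = 628.2000 ms
Proportion correct = 10/13
IES = 628.2000 / (10/13) = 816.660 ms

817 ms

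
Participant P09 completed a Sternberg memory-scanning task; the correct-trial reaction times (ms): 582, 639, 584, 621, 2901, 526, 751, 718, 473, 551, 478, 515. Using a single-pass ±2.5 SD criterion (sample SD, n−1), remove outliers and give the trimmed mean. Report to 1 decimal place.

585.3 ms

n = 12, ΣRT = 9339, M = 778.250
Σ(x−M)² = 4998706.25; s = √(4998706.25/11) = 674.113
Cutoffs: 778.250 ± 2.5·674.113 → [-907.0, 2463.5]
Outside: 2901 → excluded.
Retained (n=11): Σ = 6438, mean = 6438/11 = 585.273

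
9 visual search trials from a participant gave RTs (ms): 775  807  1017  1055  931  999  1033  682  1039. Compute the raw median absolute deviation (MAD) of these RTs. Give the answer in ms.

Sorted: 682, 775, 807, 931, 999, 1017, 1033, 1039, 1055 → median = 999
|x − 999|: 224, 192, 18, 56, 68, 0, 34, 317, 40
Sorted deviations: 0, 18, 34, 40, 56, 68, 192, 224, 317 → MAD = 56

56 ms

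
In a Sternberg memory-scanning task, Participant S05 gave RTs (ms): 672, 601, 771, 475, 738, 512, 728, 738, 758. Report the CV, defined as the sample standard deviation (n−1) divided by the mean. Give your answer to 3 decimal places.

0.166

n = 9, Σ = 5993, M = 665.8889
Σ(x−M)² = 98158.889; s = √(98158.889/8) = 110.7694
CV = 110.7694 / 665.8889 = 0.16635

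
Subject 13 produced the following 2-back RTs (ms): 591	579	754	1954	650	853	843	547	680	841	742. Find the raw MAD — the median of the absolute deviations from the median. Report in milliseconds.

Sorted: 547, 579, 591, 650, 680, 742, 754, 841, 843, 853, 1954 → median = 742
|x − 742|: 151, 163, 12, 1212, 92, 111, 101, 195, 62, 99, 0
Sorted deviations: 0, 12, 62, 92, 99, 101, 111, 151, 163, 195, 1212 → MAD = 101

101 ms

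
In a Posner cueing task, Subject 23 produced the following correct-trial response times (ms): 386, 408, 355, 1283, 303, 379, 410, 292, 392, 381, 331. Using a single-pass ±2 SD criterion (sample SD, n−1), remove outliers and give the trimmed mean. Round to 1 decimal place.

n = 11, ΣRT = 4920, M = 447.273
Σ(x−M)² = 784192.18; s = √(784192.18/10) = 280.034
Cutoffs: 447.273 ± 2·280.034 → [-112.8, 1007.3]
Outside: 1283 → excluded.
Retained (n=10): Σ = 3637, mean = 3637/10 = 363.700

363.7 ms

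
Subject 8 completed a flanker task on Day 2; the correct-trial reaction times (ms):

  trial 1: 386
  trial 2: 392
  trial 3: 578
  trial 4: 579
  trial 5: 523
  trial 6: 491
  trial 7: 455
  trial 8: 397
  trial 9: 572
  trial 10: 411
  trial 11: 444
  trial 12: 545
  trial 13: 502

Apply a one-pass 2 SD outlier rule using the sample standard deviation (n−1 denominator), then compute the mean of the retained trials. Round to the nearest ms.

483 ms

n = 13, ΣRT = 6275, M = 482.692
Σ(x−M)² = 64604.77; s = √(64604.77/12) = 73.374
Cutoffs: 482.692 ± 2·73.374 → [335.9, 629.4]
No RTs fall outside the cutoffs; all 13 retained. Mean = 6275/13 = 482.692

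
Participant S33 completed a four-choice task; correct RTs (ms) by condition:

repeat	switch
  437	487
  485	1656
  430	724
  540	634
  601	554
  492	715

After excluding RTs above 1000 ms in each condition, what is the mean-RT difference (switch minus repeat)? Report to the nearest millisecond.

switch: exclude 1656
M(repeat) = 2985/6 = 497.500
M(switch) = 3114/5 = 622.800
Difference = 622.800 − 497.500 = 125.300 ms

125 ms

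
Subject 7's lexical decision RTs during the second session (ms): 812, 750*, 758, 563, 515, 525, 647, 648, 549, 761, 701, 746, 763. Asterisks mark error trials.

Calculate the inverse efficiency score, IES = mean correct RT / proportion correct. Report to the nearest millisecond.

Correct trials (n=12): 812, 758, 563, 515, 525, 647, 648, 549, 761, 701, 746, 763
Mean correct RT = 7988/12 = 665.6667 ms
Proportion correct = 12/13
IES = 665.6667 / (12/13) = 721.139 ms

721 ms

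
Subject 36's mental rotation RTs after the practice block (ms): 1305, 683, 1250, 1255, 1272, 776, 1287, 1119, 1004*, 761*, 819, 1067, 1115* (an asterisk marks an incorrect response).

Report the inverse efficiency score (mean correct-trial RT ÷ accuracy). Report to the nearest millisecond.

Correct trials (n=10): 1305, 683, 1250, 1255, 1272, 776, 1287, 1119, 819, 1067
Mean correct RT = 10833/10 = 1083.3000 ms
Proportion correct = 10/13
IES = 1083.3000 / (10/13) = 1408.290 ms

1408 ms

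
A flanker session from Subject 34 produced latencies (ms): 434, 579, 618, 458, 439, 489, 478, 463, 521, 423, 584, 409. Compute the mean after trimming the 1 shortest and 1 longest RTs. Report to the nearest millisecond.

487 ms

Sorted: 409, 423, 434, 439, 458, 463, 478, 489, 521, 579, 584, 618
Drop lowest 1 (409) and highest 1 (618)
Remaining (n=10): Σ = 4868, mean = 4868/10 = 486.800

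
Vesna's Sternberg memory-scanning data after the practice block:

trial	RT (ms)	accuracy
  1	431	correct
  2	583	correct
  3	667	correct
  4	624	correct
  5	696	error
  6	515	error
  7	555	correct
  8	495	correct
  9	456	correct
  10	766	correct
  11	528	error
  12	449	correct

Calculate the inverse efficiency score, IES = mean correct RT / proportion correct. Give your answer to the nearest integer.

745 ms

Correct trials (n=9): 431, 583, 667, 624, 555, 495, 456, 766, 449
Mean correct RT = 5026/9 = 558.4444 ms
Proportion correct = 9/12
IES = 558.4444 / (9/12) = 744.593 ms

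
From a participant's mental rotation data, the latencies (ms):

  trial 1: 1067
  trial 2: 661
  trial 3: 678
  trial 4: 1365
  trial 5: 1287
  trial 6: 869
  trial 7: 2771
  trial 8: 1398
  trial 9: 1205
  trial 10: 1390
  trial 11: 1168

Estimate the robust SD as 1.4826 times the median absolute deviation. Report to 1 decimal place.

Sorted: 661, 678, 869, 1067, 1168, 1205, 1287, 1365, 1390, 1398, 2771 → median = 1205
|x − 1205| sorted: 0, 37, 82, 138, 160, 185, 193, 336, 527, 544, 1566 → MAD = 185
Robust SD ≈ 1.4826 × 185 = 274.281

274.3 ms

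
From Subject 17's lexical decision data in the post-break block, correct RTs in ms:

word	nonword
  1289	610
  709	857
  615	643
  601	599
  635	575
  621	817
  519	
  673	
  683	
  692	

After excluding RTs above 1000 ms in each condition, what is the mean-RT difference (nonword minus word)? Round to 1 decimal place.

44.8 ms

word: exclude 1289
M(word) = 5748/9 = 638.667
M(nonword) = 4101/6 = 683.500
Difference = 683.500 − 638.667 = 44.833 ms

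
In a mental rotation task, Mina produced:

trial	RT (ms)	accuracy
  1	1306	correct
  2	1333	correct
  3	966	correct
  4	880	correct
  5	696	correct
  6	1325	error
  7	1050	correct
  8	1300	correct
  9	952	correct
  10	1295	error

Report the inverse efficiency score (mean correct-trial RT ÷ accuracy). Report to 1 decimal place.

Correct trials (n=8): 1306, 1333, 966, 880, 696, 1050, 1300, 952
Mean correct RT = 8483/8 = 1060.3750 ms
Proportion correct = 8/10
IES = 1060.3750 / (8/10) = 1325.469 ms

1325.5 ms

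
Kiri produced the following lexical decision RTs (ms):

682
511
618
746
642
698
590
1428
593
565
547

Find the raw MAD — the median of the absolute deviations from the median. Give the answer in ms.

64 ms

Sorted: 511, 547, 565, 590, 593, 618, 642, 682, 698, 746, 1428 → median = 618
|x − 618|: 64, 107, 0, 128, 24, 80, 28, 810, 25, 53, 71
Sorted deviations: 0, 24, 25, 28, 53, 64, 71, 80, 107, 128, 810 → MAD = 64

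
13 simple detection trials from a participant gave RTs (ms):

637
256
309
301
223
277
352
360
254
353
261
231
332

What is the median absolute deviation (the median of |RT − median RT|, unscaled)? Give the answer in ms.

47 ms

Sorted: 223, 231, 254, 256, 261, 277, 301, 309, 332, 352, 353, 360, 637 → median = 301
|x − 301|: 336, 45, 8, 0, 78, 24, 51, 59, 47, 52, 40, 70, 31
Sorted deviations: 0, 8, 24, 31, 40, 45, 47, 51, 52, 59, 70, 78, 336 → MAD = 47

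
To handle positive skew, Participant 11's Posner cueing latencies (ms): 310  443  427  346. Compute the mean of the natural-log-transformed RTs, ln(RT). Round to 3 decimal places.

ln(RT): 5.7366, 6.0936, 6.0568, 5.8464
Σ ln(RT) = 23.7334
Mean = 23.7334/4 = 5.93334

5.933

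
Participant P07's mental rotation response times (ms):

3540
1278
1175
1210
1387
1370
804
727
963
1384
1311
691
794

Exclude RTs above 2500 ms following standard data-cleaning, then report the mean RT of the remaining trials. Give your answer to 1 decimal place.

1091.2 ms

Excluded: 3540
Retained (n=12): Σ = 13094
Mean = 13094/12 = 1091.1667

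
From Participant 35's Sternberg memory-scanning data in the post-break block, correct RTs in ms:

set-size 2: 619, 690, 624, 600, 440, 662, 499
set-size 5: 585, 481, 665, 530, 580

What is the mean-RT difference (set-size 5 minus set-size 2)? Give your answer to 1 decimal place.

-22.4 ms

M(set-size 2) = 4134/7 = 590.571
M(set-size 5) = 2841/5 = 568.200
Difference = 568.200 − 590.571 = -22.371 ms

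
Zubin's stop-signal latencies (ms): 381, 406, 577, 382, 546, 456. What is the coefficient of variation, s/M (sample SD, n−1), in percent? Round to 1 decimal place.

n = 6, Σ = 2748, M = 458.0000
Σ(x−M)² = 36318.000; s = √(36318.000/5) = 85.2268
CV = 85.2268 / 458.0000 = 0.18608 = 18.608%

18.6%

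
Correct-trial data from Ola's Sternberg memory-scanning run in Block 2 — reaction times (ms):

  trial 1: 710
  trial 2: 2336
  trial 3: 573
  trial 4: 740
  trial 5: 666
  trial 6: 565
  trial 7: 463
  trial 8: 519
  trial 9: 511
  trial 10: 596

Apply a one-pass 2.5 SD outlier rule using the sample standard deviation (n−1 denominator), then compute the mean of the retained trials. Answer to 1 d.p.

n = 10, ΣRT = 7679, M = 767.900
Σ(x−M)² = 2803068.90; s = √(2803068.90/9) = 558.079
Cutoffs: 767.900 ± 2.5·558.079 → [-627.3, 2163.1]
Outside: 2336 → excluded.
Retained (n=9): Σ = 5343, mean = 5343/9 = 593.667

593.7 ms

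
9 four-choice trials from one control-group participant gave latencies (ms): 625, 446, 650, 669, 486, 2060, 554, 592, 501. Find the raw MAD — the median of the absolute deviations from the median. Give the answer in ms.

Sorted: 446, 486, 501, 554, 592, 625, 650, 669, 2060 → median = 592
|x − 592|: 33, 146, 58, 77, 106, 1468, 38, 0, 91
Sorted deviations: 0, 33, 38, 58, 77, 91, 106, 146, 1468 → MAD = 77

77 ms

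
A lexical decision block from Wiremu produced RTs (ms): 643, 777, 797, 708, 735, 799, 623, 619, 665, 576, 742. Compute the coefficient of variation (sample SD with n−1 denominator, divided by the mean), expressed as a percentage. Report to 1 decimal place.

n = 11, Σ = 7684, M = 698.5455
Σ(x−M)² = 60508.727; s = √(60508.727/10) = 77.7874
CV = 77.7874 / 698.5455 = 0.11136 = 11.136%

11.1%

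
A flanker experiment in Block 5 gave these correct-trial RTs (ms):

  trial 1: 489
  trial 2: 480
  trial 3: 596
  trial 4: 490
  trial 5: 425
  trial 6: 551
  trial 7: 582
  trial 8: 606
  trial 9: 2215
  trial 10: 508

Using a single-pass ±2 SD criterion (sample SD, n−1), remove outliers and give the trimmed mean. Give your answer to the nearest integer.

n = 10, ΣRT = 6942, M = 694.200
Σ(x−M)² = 2600175.60; s = √(2600175.60/9) = 537.502
Cutoffs: 694.200 ± 2·537.502 → [-380.8, 1769.2]
Outside: 2215 → excluded.
Retained (n=9): Σ = 4727, mean = 4727/9 = 525.222

525 ms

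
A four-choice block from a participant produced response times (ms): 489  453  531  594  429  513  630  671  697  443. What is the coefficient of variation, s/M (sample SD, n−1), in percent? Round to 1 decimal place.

n = 10, Σ = 5450, M = 545.0000
Σ(x−M)² = 85286.000; s = √(85286.000/9) = 97.3459
CV = 97.3459 / 545.0000 = 0.17862 = 17.862%

17.9%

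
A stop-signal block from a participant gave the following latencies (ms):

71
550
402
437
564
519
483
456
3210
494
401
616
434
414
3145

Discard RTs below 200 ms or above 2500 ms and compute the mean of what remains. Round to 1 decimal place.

Excluded: 71, 3145, 3210
Retained (n=12): Σ = 5770
Mean = 5770/12 = 480.8333

480.8 ms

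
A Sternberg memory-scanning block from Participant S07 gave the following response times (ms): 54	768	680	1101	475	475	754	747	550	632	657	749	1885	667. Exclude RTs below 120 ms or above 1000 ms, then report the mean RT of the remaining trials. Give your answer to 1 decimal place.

Excluded: 54, 1101, 1885
Retained (n=11): Σ = 7154
Mean = 7154/11 = 650.3636

650.4 ms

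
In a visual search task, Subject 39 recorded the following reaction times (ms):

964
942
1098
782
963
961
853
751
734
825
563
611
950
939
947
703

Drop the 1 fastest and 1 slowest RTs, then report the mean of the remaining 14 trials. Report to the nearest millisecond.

Sorted: 563, 611, 703, 734, 751, 782, 825, 853, 939, 942, 947, 950, 961, 963, 964, 1098
Drop lowest 1 (563) and highest 1 (1098)
Remaining (n=14): Σ = 11925, mean = 11925/14 = 851.786

852 ms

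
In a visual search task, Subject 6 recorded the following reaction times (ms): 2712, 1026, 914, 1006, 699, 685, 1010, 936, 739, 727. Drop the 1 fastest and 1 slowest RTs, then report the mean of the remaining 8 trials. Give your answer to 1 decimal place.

Sorted: 685, 699, 727, 739, 914, 936, 1006, 1010, 1026, 2712
Drop lowest 1 (685) and highest 1 (2712)
Remaining (n=8): Σ = 7057, mean = 7057/8 = 882.125

882.1 ms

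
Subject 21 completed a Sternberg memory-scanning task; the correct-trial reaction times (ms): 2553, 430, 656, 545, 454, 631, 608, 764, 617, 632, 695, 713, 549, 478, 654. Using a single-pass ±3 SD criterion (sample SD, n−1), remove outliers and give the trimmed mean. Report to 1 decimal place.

601.9 ms

n = 15, ΣRT = 10979, M = 731.933
Σ(x−M)² = 3680918.93; s = √(3680918.93/14) = 512.760
Cutoffs: 731.933 ± 3·512.760 → [-806.3, 2270.2]
Outside: 2553 → excluded.
Retained (n=14): Σ = 8426, mean = 8426/14 = 601.857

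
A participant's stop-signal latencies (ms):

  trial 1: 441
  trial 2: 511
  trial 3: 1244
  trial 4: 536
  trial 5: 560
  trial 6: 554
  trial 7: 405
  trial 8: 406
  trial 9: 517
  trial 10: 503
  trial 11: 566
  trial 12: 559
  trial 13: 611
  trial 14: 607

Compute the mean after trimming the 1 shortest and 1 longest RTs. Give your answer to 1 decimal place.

530.9 ms

Sorted: 405, 406, 441, 503, 511, 517, 536, 554, 559, 560, 566, 607, 611, 1244
Drop lowest 1 (405) and highest 1 (1244)
Remaining (n=12): Σ = 6371, mean = 6371/12 = 530.917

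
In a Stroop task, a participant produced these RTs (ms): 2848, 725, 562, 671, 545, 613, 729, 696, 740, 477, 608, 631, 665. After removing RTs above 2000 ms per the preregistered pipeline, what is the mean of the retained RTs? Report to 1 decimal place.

Excluded: 2848
Retained (n=12): Σ = 7662
Mean = 7662/12 = 638.5000

638.5 ms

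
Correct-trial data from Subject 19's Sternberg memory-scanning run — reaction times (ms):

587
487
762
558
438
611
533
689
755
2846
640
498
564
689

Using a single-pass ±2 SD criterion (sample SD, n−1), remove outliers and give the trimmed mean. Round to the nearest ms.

n = 14, ΣRT = 10657, M = 761.214
Σ(x−M)² = 4805622.36; s = √(4805622.36/13) = 607.999
Cutoffs: 761.214 ± 2·607.999 → [-454.8, 1977.2]
Outside: 2846 → excluded.
Retained (n=13): Σ = 7811, mean = 7811/13 = 600.846

601 ms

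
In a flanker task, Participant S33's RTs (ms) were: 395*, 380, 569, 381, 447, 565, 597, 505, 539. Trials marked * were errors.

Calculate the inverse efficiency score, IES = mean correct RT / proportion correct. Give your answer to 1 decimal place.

560.1 ms

Correct trials (n=8): 380, 569, 381, 447, 565, 597, 505, 539
Mean correct RT = 3983/8 = 497.8750 ms
Proportion correct = 8/9
IES = 497.8750 / (8/9) = 560.109 ms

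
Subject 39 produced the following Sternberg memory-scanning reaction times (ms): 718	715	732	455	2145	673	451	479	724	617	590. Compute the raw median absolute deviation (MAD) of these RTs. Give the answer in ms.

Sorted: 451, 455, 479, 590, 617, 673, 715, 718, 724, 732, 2145 → median = 673
|x − 673|: 45, 42, 59, 218, 1472, 0, 222, 194, 51, 56, 83
Sorted deviations: 0, 42, 45, 51, 56, 59, 83, 194, 218, 222, 1472 → MAD = 59

59 ms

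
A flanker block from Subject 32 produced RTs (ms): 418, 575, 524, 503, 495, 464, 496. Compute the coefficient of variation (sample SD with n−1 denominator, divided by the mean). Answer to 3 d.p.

0.098

n = 7, Σ = 3475, M = 496.4286
Σ(x−M)² = 14181.714; s = √(14181.714/6) = 48.6171
CV = 48.6171 / 496.4286 = 0.09793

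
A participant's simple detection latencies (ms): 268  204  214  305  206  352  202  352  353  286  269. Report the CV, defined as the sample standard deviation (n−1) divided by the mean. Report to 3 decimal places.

0.225

n = 11, Σ = 3011, M = 273.7273
Σ(x−M)² = 37882.182; s = √(37882.182/10) = 61.5485
CV = 61.5485 / 273.7273 = 0.22485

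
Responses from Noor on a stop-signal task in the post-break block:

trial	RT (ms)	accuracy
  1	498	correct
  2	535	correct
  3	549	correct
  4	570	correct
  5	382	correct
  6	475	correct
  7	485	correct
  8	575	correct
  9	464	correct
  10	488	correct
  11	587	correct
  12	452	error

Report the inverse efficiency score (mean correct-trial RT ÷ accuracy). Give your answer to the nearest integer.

556 ms

Correct trials (n=11): 498, 535, 549, 570, 382, 475, 485, 575, 464, 488, 587
Mean correct RT = 5608/11 = 509.8182 ms
Proportion correct = 11/12
IES = 509.8182 / (11/12) = 556.165 ms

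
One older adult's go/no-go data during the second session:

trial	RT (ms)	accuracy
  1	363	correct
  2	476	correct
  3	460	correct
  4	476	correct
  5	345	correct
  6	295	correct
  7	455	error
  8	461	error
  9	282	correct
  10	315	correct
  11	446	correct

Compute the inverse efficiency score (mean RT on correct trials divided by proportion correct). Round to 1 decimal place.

469.6 ms

Correct trials (n=9): 363, 476, 460, 476, 345, 295, 282, 315, 446
Mean correct RT = 3458/9 = 384.2222 ms
Proportion correct = 9/11
IES = 384.2222 / (9/11) = 469.605 ms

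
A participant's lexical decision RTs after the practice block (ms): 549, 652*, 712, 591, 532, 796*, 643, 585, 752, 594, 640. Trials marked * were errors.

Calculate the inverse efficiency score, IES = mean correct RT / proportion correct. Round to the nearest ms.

760 ms

Correct trials (n=9): 549, 712, 591, 532, 643, 585, 752, 594, 640
Mean correct RT = 5598/9 = 622.0000 ms
Proportion correct = 9/11
IES = 622.0000 / (9/11) = 760.222 ms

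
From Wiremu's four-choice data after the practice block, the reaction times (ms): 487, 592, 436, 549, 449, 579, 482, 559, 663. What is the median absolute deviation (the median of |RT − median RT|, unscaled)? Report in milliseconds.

62 ms

Sorted: 436, 449, 482, 487, 549, 559, 579, 592, 663 → median = 549
|x − 549|: 62, 43, 113, 0, 100, 30, 67, 10, 114
Sorted deviations: 0, 10, 30, 43, 62, 67, 100, 113, 114 → MAD = 62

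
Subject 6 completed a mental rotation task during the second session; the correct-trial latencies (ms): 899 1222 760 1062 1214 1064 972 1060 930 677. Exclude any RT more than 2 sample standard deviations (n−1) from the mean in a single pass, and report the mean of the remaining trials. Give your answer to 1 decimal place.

986.0 ms

n = 10, ΣRT = 9860, M = 986.000
Σ(x−M)² = 282474.00; s = √(282474.00/9) = 177.161
Cutoffs: 986.000 ± 2·177.161 → [631.7, 1340.3]
No RTs fall outside the cutoffs; all 10 retained. Mean = 9860/10 = 986.000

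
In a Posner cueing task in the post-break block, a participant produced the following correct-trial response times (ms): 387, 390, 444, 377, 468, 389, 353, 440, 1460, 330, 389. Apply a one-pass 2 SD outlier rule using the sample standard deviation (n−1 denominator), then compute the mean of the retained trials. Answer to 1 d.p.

396.7 ms

n = 11, ΣRT = 5427, M = 493.364
Σ(x−M)² = 1044024.55; s = √(1044024.55/10) = 323.114
Cutoffs: 493.364 ± 2·323.114 → [-152.9, 1139.6]
Outside: 1460 → excluded.
Retained (n=10): Σ = 3967, mean = 3967/10 = 396.700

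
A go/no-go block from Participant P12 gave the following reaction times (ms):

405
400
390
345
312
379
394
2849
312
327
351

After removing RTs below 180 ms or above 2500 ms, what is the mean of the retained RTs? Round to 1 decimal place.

361.5 ms

Excluded: 2849
Retained (n=10): Σ = 3615
Mean = 3615/10 = 361.5000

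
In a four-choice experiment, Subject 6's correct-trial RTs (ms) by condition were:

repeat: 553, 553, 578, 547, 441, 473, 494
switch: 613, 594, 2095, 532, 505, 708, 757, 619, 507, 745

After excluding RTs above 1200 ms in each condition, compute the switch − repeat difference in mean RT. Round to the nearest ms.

100 ms

switch: exclude 2095
M(repeat) = 3639/7 = 519.857
M(switch) = 5580/9 = 620.000
Difference = 620.000 − 519.857 = 100.143 ms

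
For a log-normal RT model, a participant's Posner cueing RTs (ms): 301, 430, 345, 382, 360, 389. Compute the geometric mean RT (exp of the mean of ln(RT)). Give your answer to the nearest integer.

366 ms

ln(RT): 5.7071, 6.0638, 5.8435, 5.9454, 5.8861, 5.9636
Mean ln(RT) = 35.4095/6 = 5.90159
Geometric mean = exp(5.90159) = 365.62 ms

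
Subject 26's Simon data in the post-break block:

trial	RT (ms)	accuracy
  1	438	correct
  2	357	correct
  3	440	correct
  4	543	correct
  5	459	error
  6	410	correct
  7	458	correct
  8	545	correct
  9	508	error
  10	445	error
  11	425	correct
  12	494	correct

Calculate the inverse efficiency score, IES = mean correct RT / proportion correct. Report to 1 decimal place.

Correct trials (n=9): 438, 357, 440, 543, 410, 458, 545, 425, 494
Mean correct RT = 4110/9 = 456.6667 ms
Proportion correct = 9/12
IES = 456.6667 / (9/12) = 608.889 ms

608.9 ms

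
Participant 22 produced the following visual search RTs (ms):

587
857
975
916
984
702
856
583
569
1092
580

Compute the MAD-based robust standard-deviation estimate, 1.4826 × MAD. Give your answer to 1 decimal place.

Sorted: 569, 580, 583, 587, 702, 856, 857, 916, 975, 984, 1092 → median = 856
|x − 856| sorted: 0, 1, 60, 119, 128, 154, 236, 269, 273, 276, 287 → MAD = 154
Robust SD ≈ 1.4826 × 154 = 228.320

228.3 ms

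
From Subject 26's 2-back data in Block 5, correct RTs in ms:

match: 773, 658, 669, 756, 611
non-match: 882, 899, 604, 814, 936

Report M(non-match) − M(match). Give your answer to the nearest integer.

M(match) = 3467/5 = 693.400
M(non-match) = 4135/5 = 827.000
Difference = 827.000 − 693.400 = 133.600 ms

134 ms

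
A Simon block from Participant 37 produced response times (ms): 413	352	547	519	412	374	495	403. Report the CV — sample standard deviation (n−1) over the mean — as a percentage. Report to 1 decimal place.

n = 8, Σ = 3515, M = 439.3750
Σ(x−M)² = 35693.875; s = √(35693.875/7) = 71.4082
CV = 71.4082 / 439.3750 = 0.16252 = 16.252%

16.3%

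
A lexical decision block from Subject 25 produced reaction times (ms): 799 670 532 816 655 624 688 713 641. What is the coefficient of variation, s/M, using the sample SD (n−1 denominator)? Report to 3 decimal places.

0.128

n = 9, Σ = 6138, M = 682.0000
Σ(x−M)² = 61060.000; s = √(61060.000/8) = 87.3642
CV = 87.3642 / 682.0000 = 0.12810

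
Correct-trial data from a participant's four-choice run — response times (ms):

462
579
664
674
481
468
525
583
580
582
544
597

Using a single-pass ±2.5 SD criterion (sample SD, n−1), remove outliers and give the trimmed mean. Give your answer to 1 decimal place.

n = 12, ΣRT = 6739, M = 561.583
Σ(x−M)² = 52714.92; s = √(52714.92/11) = 69.226
Cutoffs: 561.583 ± 2.5·69.226 → [388.5, 734.6]
No RTs fall outside the cutoffs; all 12 retained. Mean = 6739/12 = 561.583

561.6 ms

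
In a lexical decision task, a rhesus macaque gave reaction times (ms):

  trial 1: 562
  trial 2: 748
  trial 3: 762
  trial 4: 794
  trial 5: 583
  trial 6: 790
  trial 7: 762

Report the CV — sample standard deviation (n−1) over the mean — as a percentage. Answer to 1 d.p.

n = 7, Σ = 5001, M = 714.4286
Σ(x−M)² = 58203.714; s = √(58203.714/6) = 98.4917
CV = 98.4917 / 714.4286 = 0.13786 = 13.786%

13.8%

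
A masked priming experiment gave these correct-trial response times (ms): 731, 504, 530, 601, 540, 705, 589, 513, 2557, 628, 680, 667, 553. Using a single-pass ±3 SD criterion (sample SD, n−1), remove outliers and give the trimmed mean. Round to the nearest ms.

n = 13, ΣRT = 9798, M = 753.692
Σ(x−M)² = 3590246.77; s = √(3590246.77/12) = 546.980
Cutoffs: 753.692 ± 3·546.980 → [-887.2, 2394.6]
Outside: 2557 → excluded.
Retained (n=12): Σ = 7241, mean = 7241/12 = 603.417

603 ms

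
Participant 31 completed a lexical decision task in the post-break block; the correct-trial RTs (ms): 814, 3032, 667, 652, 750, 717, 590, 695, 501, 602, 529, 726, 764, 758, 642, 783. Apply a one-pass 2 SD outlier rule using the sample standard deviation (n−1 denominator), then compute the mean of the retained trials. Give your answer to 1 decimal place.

679.3 ms

n = 16, ΣRT = 13222, M = 826.375
Σ(x−M)² = 5310831.75; s = √(5310831.75/15) = 595.026
Cutoffs: 826.375 ± 2·595.026 → [-363.7, 2016.4]
Outside: 3032 → excluded.
Retained (n=15): Σ = 10190, mean = 10190/15 = 679.333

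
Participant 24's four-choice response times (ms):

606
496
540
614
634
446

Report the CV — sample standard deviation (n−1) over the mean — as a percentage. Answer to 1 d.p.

13.4%

n = 6, Σ = 3336, M = 556.0000
Σ(x−M)² = 27904.000; s = √(27904.000/5) = 74.7048
CV = 74.7048 / 556.0000 = 0.13436 = 13.436%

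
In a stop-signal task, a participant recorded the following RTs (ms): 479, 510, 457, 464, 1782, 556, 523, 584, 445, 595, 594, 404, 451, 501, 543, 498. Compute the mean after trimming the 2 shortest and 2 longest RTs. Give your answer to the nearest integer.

Sorted: 404, 445, 451, 457, 464, 479, 498, 501, 510, 523, 543, 556, 584, 594, 595, 1782
Drop lowest 2 (404, 445) and highest 2 (595, 1782)
Remaining (n=12): Σ = 6160, mean = 6160/12 = 513.333

513 ms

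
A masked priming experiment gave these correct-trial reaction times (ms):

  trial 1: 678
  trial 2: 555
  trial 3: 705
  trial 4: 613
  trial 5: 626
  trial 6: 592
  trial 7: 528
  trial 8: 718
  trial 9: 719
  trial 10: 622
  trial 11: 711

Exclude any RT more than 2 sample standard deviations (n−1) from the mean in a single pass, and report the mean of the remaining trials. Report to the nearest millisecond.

n = 11, ΣRT = 7067, M = 642.455
Σ(x−M)² = 46290.73; s = √(46290.73/10) = 68.037
Cutoffs: 642.455 ± 2·68.037 → [506.4, 778.5]
No RTs fall outside the cutoffs; all 11 retained. Mean = 7067/11 = 642.455

642 ms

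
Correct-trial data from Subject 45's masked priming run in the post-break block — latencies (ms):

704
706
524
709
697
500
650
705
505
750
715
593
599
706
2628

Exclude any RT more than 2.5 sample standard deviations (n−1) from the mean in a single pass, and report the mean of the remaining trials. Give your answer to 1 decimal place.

n = 15, ΣRT = 11691, M = 779.400
Σ(x−M)² = 3758697.60; s = √(3758697.60/14) = 518.149
Cutoffs: 779.400 ± 2.5·518.149 → [-516.0, 2074.8]
Outside: 2628 → excluded.
Retained (n=14): Σ = 9063, mean = 9063/14 = 647.357

647.4 ms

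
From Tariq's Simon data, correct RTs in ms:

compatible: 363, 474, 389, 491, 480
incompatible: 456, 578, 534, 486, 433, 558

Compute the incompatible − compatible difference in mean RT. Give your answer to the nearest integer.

68 ms

M(compatible) = 2197/5 = 439.400
M(incompatible) = 3045/6 = 507.500
Difference = 507.500 − 439.400 = 68.100 ms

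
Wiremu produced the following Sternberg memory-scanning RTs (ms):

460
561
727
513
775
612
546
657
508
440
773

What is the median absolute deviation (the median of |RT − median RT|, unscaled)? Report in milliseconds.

Sorted: 440, 460, 508, 513, 546, 561, 612, 657, 727, 773, 775 → median = 561
|x − 561|: 101, 0, 166, 48, 214, 51, 15, 96, 53, 121, 212
Sorted deviations: 0, 15, 48, 51, 53, 96, 101, 121, 166, 212, 214 → MAD = 96

96 ms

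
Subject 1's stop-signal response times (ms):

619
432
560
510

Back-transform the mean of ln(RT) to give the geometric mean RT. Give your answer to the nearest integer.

ln(RT): 6.4281, 6.0684, 6.3279, 6.2344
Mean ln(RT) = 25.0589/4 = 6.26472
Geometric mean = exp(6.26472) = 525.69 ms

526 ms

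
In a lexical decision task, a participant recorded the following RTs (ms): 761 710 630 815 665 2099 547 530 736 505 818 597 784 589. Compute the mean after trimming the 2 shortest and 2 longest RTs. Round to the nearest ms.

683 ms

Sorted: 505, 530, 547, 589, 597, 630, 665, 710, 736, 761, 784, 815, 818, 2099
Drop lowest 2 (505, 530) and highest 2 (818, 2099)
Remaining (n=10): Σ = 6834, mean = 6834/10 = 683.400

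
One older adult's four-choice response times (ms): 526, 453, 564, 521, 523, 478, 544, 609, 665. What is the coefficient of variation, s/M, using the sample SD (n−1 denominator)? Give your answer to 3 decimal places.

n = 9, Σ = 4883, M = 542.5556
Σ(x−M)² = 33178.222; s = √(33178.222/8) = 64.3994
CV = 64.3994 / 542.5556 = 0.11870

0.119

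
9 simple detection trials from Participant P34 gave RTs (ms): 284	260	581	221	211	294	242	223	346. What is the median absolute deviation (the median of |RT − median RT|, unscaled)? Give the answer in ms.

37 ms

Sorted: 211, 221, 223, 242, 260, 284, 294, 346, 581 → median = 260
|x − 260|: 24, 0, 321, 39, 49, 34, 18, 37, 86
Sorted deviations: 0, 18, 24, 34, 37, 39, 49, 86, 321 → MAD = 37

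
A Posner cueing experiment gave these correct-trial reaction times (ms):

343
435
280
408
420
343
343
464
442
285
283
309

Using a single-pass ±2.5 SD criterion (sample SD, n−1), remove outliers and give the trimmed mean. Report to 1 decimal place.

n = 12, ΣRT = 4355, M = 362.917
Σ(x−M)² = 50388.92; s = √(50388.92/11) = 67.682
Cutoffs: 362.917 ± 2.5·67.682 → [193.7, 532.1]
No RTs fall outside the cutoffs; all 12 retained. Mean = 4355/12 = 362.917

362.9 ms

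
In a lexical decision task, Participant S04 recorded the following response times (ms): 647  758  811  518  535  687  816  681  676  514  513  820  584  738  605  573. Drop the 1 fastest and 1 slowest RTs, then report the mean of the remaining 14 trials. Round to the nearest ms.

653 ms

Sorted: 513, 514, 518, 535, 573, 584, 605, 647, 676, 681, 687, 738, 758, 811, 816, 820
Drop lowest 1 (513) and highest 1 (820)
Remaining (n=14): Σ = 9143, mean = 9143/14 = 653.071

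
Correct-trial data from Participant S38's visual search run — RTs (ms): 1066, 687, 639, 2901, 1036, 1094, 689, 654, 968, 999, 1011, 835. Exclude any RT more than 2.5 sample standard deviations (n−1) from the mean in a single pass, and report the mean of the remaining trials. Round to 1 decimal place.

n = 12, ΣRT = 12579, M = 1048.250
Σ(x−M)² = 4073450.25; s = √(4073450.25/11) = 608.534
Cutoffs: 1048.250 ± 2.5·608.534 → [-473.1, 2569.6]
Outside: 2901 → excluded.
Retained (n=11): Σ = 9678, mean = 9678/11 = 879.818

879.8 ms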